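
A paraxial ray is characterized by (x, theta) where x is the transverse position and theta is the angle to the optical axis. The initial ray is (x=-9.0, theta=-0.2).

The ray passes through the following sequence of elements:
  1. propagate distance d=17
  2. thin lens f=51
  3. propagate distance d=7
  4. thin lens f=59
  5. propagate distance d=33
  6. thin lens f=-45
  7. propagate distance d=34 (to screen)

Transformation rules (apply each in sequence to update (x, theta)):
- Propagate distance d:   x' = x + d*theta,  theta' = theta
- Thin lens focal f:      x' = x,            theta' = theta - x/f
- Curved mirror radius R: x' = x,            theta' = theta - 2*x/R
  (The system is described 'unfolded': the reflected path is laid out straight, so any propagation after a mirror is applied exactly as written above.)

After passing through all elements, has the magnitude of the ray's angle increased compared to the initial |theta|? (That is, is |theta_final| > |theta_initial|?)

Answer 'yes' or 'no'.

Initial: x=-9.0000 theta=-0.2000
After 1 (propagate distance d=17): x=-12.4000 theta=-0.2000
After 2 (thin lens f=51): x=-12.4000 theta=11/255 (≈0.0431)
After 3 (propagate distance d=7): x=-617/51 (≈-12.0980) theta=11/255 (≈0.0431)
After 4 (thin lens f=59): x=-617/51 (≈-12.0980) theta=3734/15045 (≈0.2482)
After 5 (propagate distance d=33): x=-58793/15045 (≈-3.9078) theta=3734/15045 (≈0.2482)
After 6 (thin lens f=-45): x=-58793/15045 (≈-3.9078) theta=109237/677025 (≈0.1613)
After 7 (propagate distance d=34 (to screen)): x=1068373/677025 (≈1.5780) theta=109237/677025 (≈0.1613)
|theta_initial|=0.2000 |theta_final|=109237/677025 (≈0.1613) -> not increased

Answer: no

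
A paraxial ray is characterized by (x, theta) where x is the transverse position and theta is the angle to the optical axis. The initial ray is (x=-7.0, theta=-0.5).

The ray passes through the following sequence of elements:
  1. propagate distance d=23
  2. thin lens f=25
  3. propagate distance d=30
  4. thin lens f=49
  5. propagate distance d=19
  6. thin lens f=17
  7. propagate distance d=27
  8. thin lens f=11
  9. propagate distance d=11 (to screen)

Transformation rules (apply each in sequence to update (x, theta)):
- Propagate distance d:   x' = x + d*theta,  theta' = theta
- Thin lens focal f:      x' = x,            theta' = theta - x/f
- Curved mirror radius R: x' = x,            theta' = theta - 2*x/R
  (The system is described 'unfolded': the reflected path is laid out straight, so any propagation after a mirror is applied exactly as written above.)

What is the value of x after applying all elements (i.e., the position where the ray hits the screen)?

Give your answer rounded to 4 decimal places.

Initial: x=-7.0000 theta=-0.5000
After 1 (propagate distance d=23): x=-18.5000 theta=-0.5000
After 2 (thin lens f=25): x=-18.5000 theta=0.2400
After 3 (propagate distance d=30): x=-11.3000 theta=0.2400
After 4 (thin lens f=49): x=-11.3000 theta=1153/2450 (≈0.4706)
After 5 (propagate distance d=19): x=-2889/1225 (≈-2.3584) theta=1153/2450 (≈0.4706)
After 6 (thin lens f=17): x=-2889/1225 (≈-2.3584) theta=25379/41650 (≈0.6093)
After 7 (propagate distance d=27): x=587007/41650 (≈14.0938) theta=25379/41650 (≈0.6093)
After 8 (thin lens f=11): x=587007/41650 (≈14.0938) theta=-153919/229075 (≈-0.6719)
After 9 (propagate distance d=11 (to screen)): x=279169/41650 (≈6.7027) theta=-153919/229075 (≈-0.6719)
Rounded to 4 decimal places: x = 6.7027

Answer: 6.7027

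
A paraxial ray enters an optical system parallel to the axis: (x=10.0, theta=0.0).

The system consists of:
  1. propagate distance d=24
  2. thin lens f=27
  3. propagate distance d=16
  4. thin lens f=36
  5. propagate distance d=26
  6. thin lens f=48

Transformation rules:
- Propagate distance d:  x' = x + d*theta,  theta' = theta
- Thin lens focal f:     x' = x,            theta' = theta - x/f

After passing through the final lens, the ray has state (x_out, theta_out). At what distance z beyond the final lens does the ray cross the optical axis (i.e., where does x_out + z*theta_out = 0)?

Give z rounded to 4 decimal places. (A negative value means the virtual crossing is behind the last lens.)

Initial: x=10.0000 theta=0.0000
After 1 (propagate distance d=24): x=10.0000 theta=0.0000
After 2 (thin lens f=27): x=10.0000 theta=-10/27 (≈-0.3704)
After 3 (propagate distance d=16): x=110/27 (≈4.0741) theta=-10/27 (≈-0.3704)
After 4 (thin lens f=36): x=110/27 (≈4.0741) theta=-235/486 (≈-0.4835)
After 5 (propagate distance d=26): x=-2065/243 (≈-8.4979) theta=-235/486 (≈-0.4835)
After 6 (thin lens f=48): x=-2065/243 (≈-8.4979) theta=-3575/11664 (≈-0.3065)
z_focus = -x_out/theta_out = -(-2065/243)/(-3575/11664) = -19824/715 ≈ -27.7259
Rounded to 4 decimal places: z = -27.7259

Answer: -27.7259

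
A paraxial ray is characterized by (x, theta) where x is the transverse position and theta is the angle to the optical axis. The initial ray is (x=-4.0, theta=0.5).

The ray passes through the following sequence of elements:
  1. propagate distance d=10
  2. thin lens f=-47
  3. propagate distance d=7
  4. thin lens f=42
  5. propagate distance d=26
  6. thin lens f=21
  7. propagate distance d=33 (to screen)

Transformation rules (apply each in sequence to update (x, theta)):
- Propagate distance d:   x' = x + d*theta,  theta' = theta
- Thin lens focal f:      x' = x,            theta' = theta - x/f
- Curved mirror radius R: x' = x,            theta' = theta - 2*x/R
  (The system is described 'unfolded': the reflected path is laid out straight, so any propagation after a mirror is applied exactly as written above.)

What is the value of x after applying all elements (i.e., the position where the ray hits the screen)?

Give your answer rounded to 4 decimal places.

Initial: x=-4.0000 theta=0.5000
After 1 (propagate distance d=10): x=1.0000 theta=0.5000
After 2 (thin lens f=-47): x=1.0000 theta=49/94 (≈0.5213)
After 3 (propagate distance d=7): x=437/94 (≈4.6489) theta=49/94 (≈0.5213)
After 4 (thin lens f=42): x=437/94 (≈4.6489) theta=1621/3948 (≈0.4106)
After 5 (propagate distance d=26): x=15125/987 (≈15.3242) theta=1621/3948 (≈0.4106)
After 6 (thin lens f=21): x=15125/987 (≈15.3242) theta=-26459/82908 (≈-0.3191)
After 7 (propagate distance d=33 (to screen)): x=132451/27636 (≈4.7927) theta=-26459/82908 (≈-0.3191)
Rounded to 4 decimal places: x = 4.7927

Answer: 4.7927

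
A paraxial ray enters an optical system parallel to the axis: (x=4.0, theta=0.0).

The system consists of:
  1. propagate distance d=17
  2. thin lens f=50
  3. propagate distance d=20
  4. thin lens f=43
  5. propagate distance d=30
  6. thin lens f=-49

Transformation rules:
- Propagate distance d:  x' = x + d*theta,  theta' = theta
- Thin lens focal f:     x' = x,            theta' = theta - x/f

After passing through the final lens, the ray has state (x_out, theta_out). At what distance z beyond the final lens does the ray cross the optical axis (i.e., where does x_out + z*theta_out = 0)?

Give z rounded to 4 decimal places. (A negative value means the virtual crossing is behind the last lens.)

Answer: -9.8503

Derivation:
Initial: x=4.0000 theta=0.0000
After 1 (propagate distance d=17): x=4.0000 theta=0.0000
After 2 (thin lens f=50): x=4.0000 theta=-0.0800
After 3 (propagate distance d=20): x=2.4000 theta=-0.0800
After 4 (thin lens f=43): x=2.4000 theta=-146/1075 (≈-0.1358)
After 5 (propagate distance d=30): x=-72/43 (≈-1.6744) theta=-146/1075 (≈-0.1358)
After 6 (thin lens f=-49): x=-72/43 (≈-1.6744) theta=-8954/52675 (≈-0.1700)
z_focus = -x_out/theta_out = -(-72/43)/(-8954/52675) = -44100/4477 ≈ -9.8503
Rounded to 4 decimal places: z = -9.8503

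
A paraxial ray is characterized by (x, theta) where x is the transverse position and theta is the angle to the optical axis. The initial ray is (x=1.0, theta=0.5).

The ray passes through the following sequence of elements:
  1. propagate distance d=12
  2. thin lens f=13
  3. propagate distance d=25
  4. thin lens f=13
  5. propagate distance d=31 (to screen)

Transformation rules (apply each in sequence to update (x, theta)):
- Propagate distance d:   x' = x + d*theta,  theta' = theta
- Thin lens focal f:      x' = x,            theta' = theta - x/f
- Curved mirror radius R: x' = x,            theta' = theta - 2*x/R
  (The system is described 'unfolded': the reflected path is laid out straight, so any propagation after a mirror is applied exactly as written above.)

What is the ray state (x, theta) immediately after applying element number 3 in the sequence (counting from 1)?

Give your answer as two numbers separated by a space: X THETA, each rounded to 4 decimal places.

Initial: x=1.0000 theta=0.5000
After 1 (propagate distance d=12): x=7.0000 theta=0.5000
After 2 (thin lens f=13): x=7.0000 theta=-1/26 (≈-0.0385)
After 3 (propagate distance d=25): x=157/26 (≈6.0385) theta=-1/26 (≈-0.0385)
Rounded to 4 decimal places: x = 6.0385, theta = -0.0385

Answer: 6.0385 -0.0385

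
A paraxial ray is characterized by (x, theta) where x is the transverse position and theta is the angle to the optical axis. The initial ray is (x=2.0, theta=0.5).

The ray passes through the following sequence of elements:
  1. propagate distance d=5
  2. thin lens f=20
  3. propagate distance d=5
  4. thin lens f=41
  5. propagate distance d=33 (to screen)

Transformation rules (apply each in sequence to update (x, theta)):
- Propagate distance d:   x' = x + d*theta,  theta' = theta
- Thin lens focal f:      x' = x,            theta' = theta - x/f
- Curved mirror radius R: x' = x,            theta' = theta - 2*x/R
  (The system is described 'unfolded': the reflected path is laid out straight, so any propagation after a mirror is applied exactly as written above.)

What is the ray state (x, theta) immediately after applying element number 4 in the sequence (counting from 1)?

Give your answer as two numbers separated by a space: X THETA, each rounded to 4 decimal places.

Answer: 5.8750 0.1317

Derivation:
Initial: x=2.0000 theta=0.5000
After 1 (propagate distance d=5): x=4.5000 theta=0.5000
After 2 (thin lens f=20): x=4.5000 theta=0.2750
After 3 (propagate distance d=5): x=5.8750 theta=0.2750
After 4 (thin lens f=41): x=5.8750 theta=27/205 (≈0.1317)
Rounded to 4 decimal places: x = 5.8750, theta = 0.1317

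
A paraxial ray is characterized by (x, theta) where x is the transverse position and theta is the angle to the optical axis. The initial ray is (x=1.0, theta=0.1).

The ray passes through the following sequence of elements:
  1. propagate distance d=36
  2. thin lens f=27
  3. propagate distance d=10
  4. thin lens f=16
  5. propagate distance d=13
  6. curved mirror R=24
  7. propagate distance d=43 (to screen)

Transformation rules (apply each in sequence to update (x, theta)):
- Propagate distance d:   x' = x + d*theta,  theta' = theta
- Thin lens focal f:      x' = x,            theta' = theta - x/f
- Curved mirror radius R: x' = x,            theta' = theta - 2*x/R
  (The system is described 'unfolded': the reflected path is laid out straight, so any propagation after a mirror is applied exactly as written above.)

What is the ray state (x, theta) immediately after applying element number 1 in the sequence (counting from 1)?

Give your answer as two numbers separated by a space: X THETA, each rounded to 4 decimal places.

Answer: 4.6000 0.1000

Derivation:
Initial: x=1.0000 theta=0.1000
After 1 (propagate distance d=36): x=4.6000 theta=0.1000
Rounded to 4 decimal places: x = 4.6000, theta = 0.1000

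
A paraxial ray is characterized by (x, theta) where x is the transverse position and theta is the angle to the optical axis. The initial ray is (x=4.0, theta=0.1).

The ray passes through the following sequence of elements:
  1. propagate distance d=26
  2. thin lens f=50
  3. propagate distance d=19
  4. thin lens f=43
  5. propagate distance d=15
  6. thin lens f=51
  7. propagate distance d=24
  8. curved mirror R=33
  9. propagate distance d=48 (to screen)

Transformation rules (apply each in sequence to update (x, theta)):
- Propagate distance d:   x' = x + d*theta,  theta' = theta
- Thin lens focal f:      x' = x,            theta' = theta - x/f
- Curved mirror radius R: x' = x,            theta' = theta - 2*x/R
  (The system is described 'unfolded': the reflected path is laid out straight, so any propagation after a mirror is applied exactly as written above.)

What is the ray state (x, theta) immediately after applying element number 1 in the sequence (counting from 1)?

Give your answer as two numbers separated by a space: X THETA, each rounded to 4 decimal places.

Initial: x=4.0000 theta=0.1000
After 1 (propagate distance d=26): x=6.6000 theta=0.1000
Rounded to 4 decimal places: x = 6.6000, theta = 0.1000

Answer: 6.6000 0.1000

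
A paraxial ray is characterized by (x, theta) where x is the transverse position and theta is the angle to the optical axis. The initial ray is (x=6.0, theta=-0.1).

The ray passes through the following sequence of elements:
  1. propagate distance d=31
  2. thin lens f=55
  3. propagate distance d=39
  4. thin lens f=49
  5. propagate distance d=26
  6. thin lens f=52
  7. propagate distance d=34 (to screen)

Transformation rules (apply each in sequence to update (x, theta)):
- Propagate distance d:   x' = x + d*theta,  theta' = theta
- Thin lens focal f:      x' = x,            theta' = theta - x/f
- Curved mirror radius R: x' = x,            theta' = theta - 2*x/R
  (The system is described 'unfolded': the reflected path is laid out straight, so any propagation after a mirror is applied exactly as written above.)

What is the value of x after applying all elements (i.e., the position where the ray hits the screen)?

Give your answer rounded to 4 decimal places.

Answer: -4.9431

Derivation:
Initial: x=6.0000 theta=-0.1000
After 1 (propagate distance d=31): x=2.9000 theta=-0.1000
After 2 (thin lens f=55): x=2.9000 theta=-42/275 (≈-0.1527)
After 3 (propagate distance d=39): x=-1681/550 (≈-3.0564) theta=-42/275 (≈-0.1527)
After 4 (thin lens f=49): x=-1681/550 (≈-3.0564) theta=-487/5390 (≈-0.0904)
After 5 (propagate distance d=26): x=-145679/26950 (≈-5.4055) theta=-487/5390 (≈-0.0904)
After 6 (thin lens f=52): x=-145679/26950 (≈-5.4055) theta=19059/1401400 (≈0.0136)
After 7 (propagate distance d=34 (to screen)): x=-3463651/700700 (≈-4.9431) theta=19059/1401400 (≈0.0136)
Rounded to 4 decimal places: x = -4.9431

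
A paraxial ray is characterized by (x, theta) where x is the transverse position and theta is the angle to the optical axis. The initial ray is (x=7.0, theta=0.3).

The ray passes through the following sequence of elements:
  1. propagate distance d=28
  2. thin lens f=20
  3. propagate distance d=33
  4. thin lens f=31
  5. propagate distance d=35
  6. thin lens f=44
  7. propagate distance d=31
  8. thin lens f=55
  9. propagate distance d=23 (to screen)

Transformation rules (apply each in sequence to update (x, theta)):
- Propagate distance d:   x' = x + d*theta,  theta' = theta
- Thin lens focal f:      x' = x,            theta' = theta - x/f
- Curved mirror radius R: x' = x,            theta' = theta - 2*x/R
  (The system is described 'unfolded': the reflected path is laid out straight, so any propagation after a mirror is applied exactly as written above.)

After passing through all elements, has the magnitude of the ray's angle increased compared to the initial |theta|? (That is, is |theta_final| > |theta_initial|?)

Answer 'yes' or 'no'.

Initial: x=7.0000 theta=0.3000
After 1 (propagate distance d=28): x=15.4000 theta=0.3000
After 2 (thin lens f=20): x=15.4000 theta=-0.4700
After 3 (propagate distance d=33): x=-0.1100 theta=-0.4700
After 4 (thin lens f=31): x=-0.1100 theta=-723/1550 (≈-0.4665)
After 5 (propagate distance d=35): x=-50951/3100 (≈-16.4358) theta=-723/1550 (≈-0.4665)
After 6 (thin lens f=44): x=-50951/3100 (≈-16.4358) theta=-12673/136400 (≈-0.0929)
After 7 (propagate distance d=31): x=-2634707/136400 (≈-19.3160) theta=-12673/136400 (≈-0.0929)
After 8 (thin lens f=55): x=-2634707/136400 (≈-19.3160) theta=484423/1875500 (≈0.2583)
After 9 (propagate distance d=23 (to screen)): x=-100341969/7502000 (≈-13.3754) theta=484423/1875500 (≈0.2583)
|theta_initial|=0.3000 |theta_final|=484423/1875500 (≈0.2583) -> not increased

Answer: no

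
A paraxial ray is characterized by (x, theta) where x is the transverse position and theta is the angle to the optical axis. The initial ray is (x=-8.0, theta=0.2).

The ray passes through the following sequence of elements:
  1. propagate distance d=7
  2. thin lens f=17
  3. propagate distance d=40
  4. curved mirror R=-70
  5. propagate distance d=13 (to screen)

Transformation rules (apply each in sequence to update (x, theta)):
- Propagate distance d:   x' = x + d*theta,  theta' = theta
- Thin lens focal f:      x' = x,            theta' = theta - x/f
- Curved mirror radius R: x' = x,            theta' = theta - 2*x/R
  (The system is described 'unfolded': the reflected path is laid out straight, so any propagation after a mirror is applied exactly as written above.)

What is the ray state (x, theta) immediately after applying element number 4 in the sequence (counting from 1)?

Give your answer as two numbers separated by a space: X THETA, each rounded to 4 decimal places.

Initial: x=-8.0000 theta=0.2000
After 1 (propagate distance d=7): x=-6.6000 theta=0.2000
After 2 (thin lens f=17): x=-6.6000 theta=10/17 (≈0.5882)
After 3 (propagate distance d=40): x=1439/85 (≈16.9294) theta=10/17 (≈0.5882)
After 4 (curved mirror R=-70): x=1439/85 (≈16.9294) theta=3189/2975 (≈1.0719)
Rounded to 4 decimal places: x = 16.9294, theta = 1.0719

Answer: 16.9294 1.0719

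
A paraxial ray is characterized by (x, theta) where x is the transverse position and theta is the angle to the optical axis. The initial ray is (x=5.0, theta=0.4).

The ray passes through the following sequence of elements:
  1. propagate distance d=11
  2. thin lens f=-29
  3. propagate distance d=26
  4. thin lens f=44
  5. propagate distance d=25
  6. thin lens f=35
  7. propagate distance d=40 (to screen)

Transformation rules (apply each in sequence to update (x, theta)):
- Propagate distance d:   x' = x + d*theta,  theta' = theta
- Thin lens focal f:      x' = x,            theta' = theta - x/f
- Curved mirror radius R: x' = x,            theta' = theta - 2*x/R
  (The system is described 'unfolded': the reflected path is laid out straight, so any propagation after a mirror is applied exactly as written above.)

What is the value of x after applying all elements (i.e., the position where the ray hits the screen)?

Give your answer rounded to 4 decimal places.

Initial: x=5.0000 theta=0.4000
After 1 (propagate distance d=11): x=9.4000 theta=0.4000
After 2 (thin lens f=-29): x=9.4000 theta=21/29 (≈0.7241)
After 3 (propagate distance d=26): x=4093/145 (≈28.2276) theta=21/29 (≈0.7241)
After 4 (thin lens f=44): x=4093/145 (≈28.2276) theta=527/6380 (≈0.0826)
After 5 (propagate distance d=25): x=193267/6380 (≈30.2926) theta=527/6380 (≈0.0826)
After 6 (thin lens f=35): x=193267/6380 (≈30.2926) theta=-87411/111650 (≈-0.7829)
After 7 (propagate distance d=40 (to screen)): x=-45707/44660 (≈-1.0234) theta=-87411/111650 (≈-0.7829)
Rounded to 4 decimal places: x = -1.0234

Answer: -1.0234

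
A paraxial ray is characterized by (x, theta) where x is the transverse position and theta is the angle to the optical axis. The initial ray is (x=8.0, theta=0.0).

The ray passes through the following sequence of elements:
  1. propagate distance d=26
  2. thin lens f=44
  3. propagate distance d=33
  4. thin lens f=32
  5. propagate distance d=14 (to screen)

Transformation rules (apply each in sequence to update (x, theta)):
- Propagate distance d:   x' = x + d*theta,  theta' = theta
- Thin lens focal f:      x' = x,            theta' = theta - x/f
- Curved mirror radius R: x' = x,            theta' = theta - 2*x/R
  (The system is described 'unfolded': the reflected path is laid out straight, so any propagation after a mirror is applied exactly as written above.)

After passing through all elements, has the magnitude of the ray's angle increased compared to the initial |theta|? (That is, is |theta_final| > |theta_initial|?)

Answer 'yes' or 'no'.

Answer: yes

Derivation:
Initial: x=8.0000 theta=0.0000
After 1 (propagate distance d=26): x=8.0000 theta=0.0000
After 2 (thin lens f=44): x=8.0000 theta=-2/11 (≈-0.1818)
After 3 (propagate distance d=33): x=2.0000 theta=-2/11 (≈-0.1818)
After 4 (thin lens f=32): x=2.0000 theta=-43/176 (≈-0.2443)
After 5 (propagate distance d=14 (to screen)): x=-125/88 (≈-1.4205) theta=-43/176 (≈-0.2443)
|theta_initial|=0.0000 |theta_final|=43/176 (≈0.2443) -> increased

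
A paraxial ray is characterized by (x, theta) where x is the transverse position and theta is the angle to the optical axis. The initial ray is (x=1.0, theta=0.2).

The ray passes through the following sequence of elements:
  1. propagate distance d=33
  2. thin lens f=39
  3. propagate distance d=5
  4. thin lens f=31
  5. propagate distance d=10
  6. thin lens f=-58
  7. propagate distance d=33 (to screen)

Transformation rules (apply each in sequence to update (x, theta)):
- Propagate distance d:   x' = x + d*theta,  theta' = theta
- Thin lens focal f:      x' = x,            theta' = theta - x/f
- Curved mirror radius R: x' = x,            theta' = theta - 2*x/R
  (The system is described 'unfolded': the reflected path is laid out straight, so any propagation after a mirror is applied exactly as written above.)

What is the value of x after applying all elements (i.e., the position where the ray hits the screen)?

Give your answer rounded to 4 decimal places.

Answer: 0.2370

Derivation:
Initial: x=1.0000 theta=0.2000
After 1 (propagate distance d=33): x=7.6000 theta=0.2000
After 2 (thin lens f=39): x=7.6000 theta=1/195 (≈0.0051)
After 3 (propagate distance d=5): x=1487/195 (≈7.6256) theta=1/195 (≈0.0051)
After 4 (thin lens f=31): x=1487/195 (≈7.6256) theta=-112/465 (≈-0.2409)
After 5 (propagate distance d=10): x=31537/6045 (≈5.2170) theta=-112/465 (≈-0.2409)
After 6 (thin lens f=-58): x=31537/6045 (≈5.2170) theta=-17637/116870 (≈-0.1509)
After 7 (propagate distance d=33 (to screen)): x=6391/26970 (≈0.2370) theta=-17637/116870 (≈-0.1509)
Rounded to 4 decimal places: x = 0.2370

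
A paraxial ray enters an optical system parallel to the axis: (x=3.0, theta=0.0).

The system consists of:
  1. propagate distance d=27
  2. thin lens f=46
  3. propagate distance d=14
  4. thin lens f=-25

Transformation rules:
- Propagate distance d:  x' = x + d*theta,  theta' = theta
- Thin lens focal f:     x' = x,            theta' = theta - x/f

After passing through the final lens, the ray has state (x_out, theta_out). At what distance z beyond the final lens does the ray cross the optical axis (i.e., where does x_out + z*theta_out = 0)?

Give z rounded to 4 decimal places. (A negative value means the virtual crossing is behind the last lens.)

Answer: -114.2857

Derivation:
Initial: x=3.0000 theta=0.0000
After 1 (propagate distance d=27): x=3.0000 theta=0.0000
After 2 (thin lens f=46): x=3.0000 theta=-3/46 (≈-0.0652)
After 3 (propagate distance d=14): x=48/23 (≈2.0870) theta=-3/46 (≈-0.0652)
After 4 (thin lens f=-25): x=48/23 (≈2.0870) theta=21/1150 (≈0.0183)
z_focus = -x_out/theta_out = -(48/23)/(21/1150) = -800/7 ≈ -114.2857
Rounded to 4 decimal places: z = -114.2857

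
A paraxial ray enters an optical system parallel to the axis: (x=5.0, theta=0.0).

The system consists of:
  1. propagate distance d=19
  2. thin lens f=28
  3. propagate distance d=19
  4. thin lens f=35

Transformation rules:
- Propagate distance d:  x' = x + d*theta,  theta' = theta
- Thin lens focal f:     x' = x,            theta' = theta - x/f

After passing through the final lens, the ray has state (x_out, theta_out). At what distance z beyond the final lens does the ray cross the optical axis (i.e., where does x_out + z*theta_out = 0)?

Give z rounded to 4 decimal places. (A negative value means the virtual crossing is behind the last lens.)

Initial: x=5.0000 theta=0.0000
After 1 (propagate distance d=19): x=5.0000 theta=0.0000
After 2 (thin lens f=28): x=5.0000 theta=-5/28 (≈-0.1786)
After 3 (propagate distance d=19): x=45/28 (≈1.6071) theta=-5/28 (≈-0.1786)
After 4 (thin lens f=35): x=45/28 (≈1.6071) theta=-11/49 (≈-0.2245)
z_focus = -x_out/theta_out = -(45/28)/(-11/49) = 315/44 ≈ 7.1591
Rounded to 4 decimal places: z = 7.1591

Answer: 7.1591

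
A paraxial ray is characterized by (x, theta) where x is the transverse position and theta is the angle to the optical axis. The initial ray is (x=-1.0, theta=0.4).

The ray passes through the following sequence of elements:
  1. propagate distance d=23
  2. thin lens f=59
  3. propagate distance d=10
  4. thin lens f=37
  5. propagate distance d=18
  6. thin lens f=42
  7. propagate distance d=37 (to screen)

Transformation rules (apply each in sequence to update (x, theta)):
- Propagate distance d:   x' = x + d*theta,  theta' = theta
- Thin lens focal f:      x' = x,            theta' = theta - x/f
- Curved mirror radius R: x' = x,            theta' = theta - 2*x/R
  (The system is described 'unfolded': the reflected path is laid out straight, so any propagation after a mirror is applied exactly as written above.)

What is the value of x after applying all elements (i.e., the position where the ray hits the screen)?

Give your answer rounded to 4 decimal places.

Initial: x=-1.0000 theta=0.4000
After 1 (propagate distance d=23): x=8.2000 theta=0.4000
After 2 (thin lens f=59): x=8.2000 theta=77/295 (≈0.2610)
After 3 (propagate distance d=10): x=3189/295 (≈10.8102) theta=77/295 (≈0.2610)
After 4 (thin lens f=37): x=3189/295 (≈10.8102) theta=-68/2183 (≈-0.0311)
After 5 (propagate distance d=18): x=111873/10915 (≈10.2495) theta=-68/2183 (≈-0.0311)
After 6 (thin lens f=42): x=111873/10915 (≈10.2495) theta=-42051/152810 (≈-0.2752)
After 7 (propagate distance d=37 (to screen)): x=2067/30562 (≈0.0676) theta=-42051/152810 (≈-0.2752)
Rounded to 4 decimal places: x = 0.0676

Answer: 0.0676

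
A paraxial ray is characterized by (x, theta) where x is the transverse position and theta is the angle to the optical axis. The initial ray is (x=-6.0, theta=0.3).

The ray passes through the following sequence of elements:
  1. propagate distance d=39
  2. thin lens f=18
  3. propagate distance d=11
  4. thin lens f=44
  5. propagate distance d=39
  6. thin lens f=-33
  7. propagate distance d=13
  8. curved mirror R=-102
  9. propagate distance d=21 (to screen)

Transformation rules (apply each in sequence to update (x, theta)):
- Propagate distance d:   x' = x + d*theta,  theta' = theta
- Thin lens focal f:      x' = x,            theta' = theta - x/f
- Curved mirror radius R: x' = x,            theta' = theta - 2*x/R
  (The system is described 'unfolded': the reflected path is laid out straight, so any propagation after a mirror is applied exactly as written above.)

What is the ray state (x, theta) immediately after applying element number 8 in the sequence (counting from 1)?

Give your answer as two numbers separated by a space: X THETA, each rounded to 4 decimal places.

Initial: x=-6.0000 theta=0.3000
After 1 (propagate distance d=39): x=5.7000 theta=0.3000
After 2 (thin lens f=18): x=5.7000 theta=-1/60 (≈-0.0167)
After 3 (propagate distance d=11): x=331/60 (≈5.5167) theta=-1/60 (≈-0.0167)
After 4 (thin lens f=44): x=331/60 (≈5.5167) theta=-25/176 (≈-0.1420)
After 5 (propagate distance d=39): x=-61/2640 (≈-0.0231) theta=-25/176 (≈-0.1420)
After 6 (thin lens f=-33): x=-61/2640 (≈-0.0231) theta=-3109/21780 (≈-0.1427)
After 7 (propagate distance d=13): x=-163681/87120 (≈-1.8788) theta=-3109/21780 (≈-0.1427)
After 8 (curved mirror R=-102): x=-163681/87120 (≈-1.8788) theta=-797917/4443120 (≈-0.1796)
Rounded to 4 decimal places: x = -1.8788, theta = -0.1796

Answer: -1.8788 -0.1796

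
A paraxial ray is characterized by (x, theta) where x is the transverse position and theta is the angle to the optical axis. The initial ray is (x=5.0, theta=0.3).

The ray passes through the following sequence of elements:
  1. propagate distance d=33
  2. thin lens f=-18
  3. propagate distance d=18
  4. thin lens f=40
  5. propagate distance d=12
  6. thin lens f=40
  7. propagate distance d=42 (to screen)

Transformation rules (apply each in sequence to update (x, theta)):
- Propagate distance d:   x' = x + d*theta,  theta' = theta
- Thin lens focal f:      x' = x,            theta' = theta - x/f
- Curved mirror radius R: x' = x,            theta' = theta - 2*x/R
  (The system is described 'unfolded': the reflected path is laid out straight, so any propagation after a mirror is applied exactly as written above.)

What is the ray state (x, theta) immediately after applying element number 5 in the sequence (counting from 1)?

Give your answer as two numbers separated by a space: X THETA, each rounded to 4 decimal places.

Answer: 38.1733 0.2478

Derivation:
Initial: x=5.0000 theta=0.3000
After 1 (propagate distance d=33): x=14.9000 theta=0.3000
After 2 (thin lens f=-18): x=14.9000 theta=203/180 (≈1.1278)
After 3 (propagate distance d=18): x=35.2000 theta=203/180 (≈1.1278)
After 4 (thin lens f=40): x=35.2000 theta=223/900 (≈0.2478)
After 5 (propagate distance d=12): x=2863/75 (≈38.1733) theta=223/900 (≈0.2478)
Rounded to 4 decimal places: x = 38.1733, theta = 0.2478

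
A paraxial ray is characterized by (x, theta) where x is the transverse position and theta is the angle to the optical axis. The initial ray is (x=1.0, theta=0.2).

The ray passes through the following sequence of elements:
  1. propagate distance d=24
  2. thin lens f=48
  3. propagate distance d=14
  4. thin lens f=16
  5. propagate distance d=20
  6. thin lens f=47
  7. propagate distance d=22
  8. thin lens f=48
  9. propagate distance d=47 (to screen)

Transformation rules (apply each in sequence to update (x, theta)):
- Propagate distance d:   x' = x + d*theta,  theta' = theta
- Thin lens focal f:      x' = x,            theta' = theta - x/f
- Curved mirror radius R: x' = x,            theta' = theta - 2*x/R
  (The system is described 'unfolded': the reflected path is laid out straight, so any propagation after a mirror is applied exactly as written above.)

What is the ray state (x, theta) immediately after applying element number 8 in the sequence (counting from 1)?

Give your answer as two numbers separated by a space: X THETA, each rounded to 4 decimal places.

Answer: -7.8338 -0.1863

Derivation:
Initial: x=1.0000 theta=0.2000
After 1 (propagate distance d=24): x=5.8000 theta=0.2000
After 2 (thin lens f=48): x=5.8000 theta=19/240 (≈0.0792)
After 3 (propagate distance d=14): x=829/120 (≈6.9083) theta=19/240 (≈0.0792)
After 4 (thin lens f=16): x=829/120 (≈6.9083) theta=-677/1920 (≈-0.3526)
After 5 (propagate distance d=20): x=-23/160 (≈-0.1438) theta=-677/1920 (≈-0.3526)
After 6 (thin lens f=47): x=-23/160 (≈-0.1438) theta=-31543/90240 (≈-0.3495)
After 7 (propagate distance d=22): x=-353459/45120 (≈-7.8338) theta=-31543/90240 (≈-0.3495)
After 8 (thin lens f=48): x=-353459/45120 (≈-7.8338) theta=-403573/2165760 (≈-0.1863)
Rounded to 4 decimal places: x = -7.8338, theta = -0.1863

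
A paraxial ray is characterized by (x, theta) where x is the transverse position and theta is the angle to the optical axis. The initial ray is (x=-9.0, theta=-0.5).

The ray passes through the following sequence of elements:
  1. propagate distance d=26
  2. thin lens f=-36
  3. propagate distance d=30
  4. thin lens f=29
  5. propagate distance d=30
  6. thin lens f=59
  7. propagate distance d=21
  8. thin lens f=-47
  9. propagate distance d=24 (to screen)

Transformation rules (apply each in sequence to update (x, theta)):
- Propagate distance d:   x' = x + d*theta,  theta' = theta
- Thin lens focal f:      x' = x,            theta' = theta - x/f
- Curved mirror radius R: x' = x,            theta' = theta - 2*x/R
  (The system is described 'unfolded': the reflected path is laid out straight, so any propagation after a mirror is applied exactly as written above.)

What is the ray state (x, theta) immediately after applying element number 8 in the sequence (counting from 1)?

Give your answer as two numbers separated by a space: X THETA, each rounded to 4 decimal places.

Initial: x=-9.0000 theta=-0.5000
After 1 (propagate distance d=26): x=-22.0000 theta=-0.5000
After 2 (thin lens f=-36): x=-22.0000 theta=-10/9 (≈-1.1111)
After 3 (propagate distance d=30): x=-166/3 (≈-55.3333) theta=-10/9 (≈-1.1111)
After 4 (thin lens f=29): x=-166/3 (≈-55.3333) theta=208/261 (≈0.7969)
After 5 (propagate distance d=30): x=-2734/87 (≈-31.4253) theta=208/261 (≈0.7969)
After 6 (thin lens f=59): x=-2734/87 (≈-31.4253) theta=706/531 (≈1.3296)
After 7 (propagate distance d=21): x=-5996/1711 (≈-3.5044) theta=706/531 (≈1.3296)
After 8 (thin lens f=-47): x=-5996/1711 (≈-3.5044) theta=908314/723753 (≈1.2550)
Rounded to 4 decimal places: x = -3.5044, theta = 1.2550

Answer: -3.5044 1.2550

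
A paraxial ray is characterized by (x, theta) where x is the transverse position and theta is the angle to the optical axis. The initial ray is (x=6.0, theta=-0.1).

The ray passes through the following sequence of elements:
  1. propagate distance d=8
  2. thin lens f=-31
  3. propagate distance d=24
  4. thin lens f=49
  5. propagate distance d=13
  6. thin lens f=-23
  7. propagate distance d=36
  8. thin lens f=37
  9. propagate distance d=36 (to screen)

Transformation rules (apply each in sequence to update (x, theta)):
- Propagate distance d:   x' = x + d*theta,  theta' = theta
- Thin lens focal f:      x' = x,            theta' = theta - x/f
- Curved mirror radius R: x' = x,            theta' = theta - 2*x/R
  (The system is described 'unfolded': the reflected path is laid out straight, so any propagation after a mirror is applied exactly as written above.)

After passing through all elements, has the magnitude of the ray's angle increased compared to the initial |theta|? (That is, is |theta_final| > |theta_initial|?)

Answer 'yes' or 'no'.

Initial: x=6.0000 theta=-0.1000
After 1 (propagate distance d=8): x=5.2000 theta=-0.1000
After 2 (thin lens f=-31): x=5.2000 theta=21/310 (≈0.0677)
After 3 (propagate distance d=24): x=1058/155 (≈6.8258) theta=21/310 (≈0.0677)
After 4 (thin lens f=49): x=1058/155 (≈6.8258) theta=-1087/15190 (≈-0.0716)
After 5 (propagate distance d=13): x=89553/15190 (≈5.8955) theta=-1087/15190 (≈-0.0716)
After 6 (thin lens f=-23): x=89553/15190 (≈5.8955) theta=32276/174685 (≈0.1848)
After 7 (propagate distance d=36): x=4383591/349370 (≈12.5471) theta=32276/174685 (≈0.1848)
After 8 (thin lens f=37): x=4383591/349370 (≈12.5471) theta=-1995167/12926690 (≈-0.1543)
After 9 (propagate distance d=36 (to screen)): x=18073371/2585338 (≈6.9907) theta=-1995167/12926690 (≈-0.1543)
|theta_initial|=0.1000 |theta_final|=1995167/12926690 (≈0.1543) -> increased

Answer: yes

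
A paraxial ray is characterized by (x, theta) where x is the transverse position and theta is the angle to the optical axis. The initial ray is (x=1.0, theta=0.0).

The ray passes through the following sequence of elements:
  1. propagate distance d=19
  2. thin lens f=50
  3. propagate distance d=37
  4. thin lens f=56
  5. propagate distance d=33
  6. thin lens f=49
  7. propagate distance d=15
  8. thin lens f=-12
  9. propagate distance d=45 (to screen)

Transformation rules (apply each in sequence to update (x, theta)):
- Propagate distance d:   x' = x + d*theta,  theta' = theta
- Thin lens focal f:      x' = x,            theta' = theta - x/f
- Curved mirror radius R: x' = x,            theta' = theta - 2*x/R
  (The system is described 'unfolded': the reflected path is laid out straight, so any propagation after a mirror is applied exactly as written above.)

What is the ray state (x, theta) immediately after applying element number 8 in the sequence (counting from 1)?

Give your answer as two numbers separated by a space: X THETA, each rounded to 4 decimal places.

Answer: -0.7535 -0.0761

Derivation:
Initial: x=1.0000 theta=0.0000
After 1 (propagate distance d=19): x=1.0000 theta=0.0000
After 2 (thin lens f=50): x=1.0000 theta=-0.0200
After 3 (propagate distance d=37): x=0.2600 theta=-0.0200
After 4 (thin lens f=56): x=0.2600 theta=-69/2800 (≈-0.0246)
After 5 (propagate distance d=33): x=-1549/2800 (≈-0.5532) theta=-69/2800 (≈-0.0246)
After 6 (thin lens f=49): x=-1549/2800 (≈-0.5532) theta=-229/17150 (≈-0.0134)
After 7 (propagate distance d=15): x=-103381/137200 (≈-0.7535) theta=-229/17150 (≈-0.0134)
After 8 (thin lens f=-12): x=-103381/137200 (≈-0.7535) theta=-25073/329280 (≈-0.0761)
Rounded to 4 decimal places: x = -0.7535, theta = -0.0761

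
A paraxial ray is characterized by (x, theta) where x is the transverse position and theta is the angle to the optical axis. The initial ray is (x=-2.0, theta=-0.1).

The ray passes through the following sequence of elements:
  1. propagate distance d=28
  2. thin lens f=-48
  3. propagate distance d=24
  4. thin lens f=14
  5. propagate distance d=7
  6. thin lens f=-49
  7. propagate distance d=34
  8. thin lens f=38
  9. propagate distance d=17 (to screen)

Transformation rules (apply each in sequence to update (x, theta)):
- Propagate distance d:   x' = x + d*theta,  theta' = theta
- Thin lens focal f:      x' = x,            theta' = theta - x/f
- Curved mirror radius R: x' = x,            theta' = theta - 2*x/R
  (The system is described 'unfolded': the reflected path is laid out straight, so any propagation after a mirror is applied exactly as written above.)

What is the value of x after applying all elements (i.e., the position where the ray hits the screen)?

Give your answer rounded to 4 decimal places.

Answer: 9.4287

Derivation:
Initial: x=-2.0000 theta=-0.1000
After 1 (propagate distance d=28): x=-4.8000 theta=-0.1000
After 2 (thin lens f=-48): x=-4.8000 theta=-0.2000
After 3 (propagate distance d=24): x=-9.6000 theta=-0.2000
After 4 (thin lens f=14): x=-9.6000 theta=17/35 (≈0.4857)
After 5 (propagate distance d=7): x=-6.2000 theta=17/35 (≈0.4857)
After 6 (thin lens f=-49): x=-6.2000 theta=88/245 (≈0.3592)
After 7 (propagate distance d=34): x=1473/245 (≈6.0122) theta=88/245 (≈0.3592)
After 8 (thin lens f=38): x=1473/245 (≈6.0122) theta=1871/9310 (≈0.2010)
After 9 (propagate distance d=17 (to screen)): x=87781/9310 (≈9.4287) theta=1871/9310 (≈0.2010)
Rounded to 4 decimal places: x = 9.4287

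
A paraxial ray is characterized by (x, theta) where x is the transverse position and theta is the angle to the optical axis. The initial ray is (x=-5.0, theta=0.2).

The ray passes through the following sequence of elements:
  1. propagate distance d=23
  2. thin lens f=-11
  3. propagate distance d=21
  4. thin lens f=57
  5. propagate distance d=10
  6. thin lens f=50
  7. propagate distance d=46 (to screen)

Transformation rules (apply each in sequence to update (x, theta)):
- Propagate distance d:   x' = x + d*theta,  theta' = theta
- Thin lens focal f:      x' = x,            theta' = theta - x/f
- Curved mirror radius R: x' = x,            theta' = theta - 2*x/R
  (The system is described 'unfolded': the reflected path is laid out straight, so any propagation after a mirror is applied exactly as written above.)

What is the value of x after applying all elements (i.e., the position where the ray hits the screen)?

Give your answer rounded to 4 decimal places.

Answer: 5.4081

Derivation:
Initial: x=-5.0000 theta=0.2000
After 1 (propagate distance d=23): x=-0.4000 theta=0.2000
After 2 (thin lens f=-11): x=-0.4000 theta=9/55 (≈0.1636)
After 3 (propagate distance d=21): x=167/55 (≈3.0364) theta=9/55 (≈0.1636)
After 4 (thin lens f=57): x=167/55 (≈3.0364) theta=346/3135 (≈0.1104)
After 5 (propagate distance d=10): x=12979/3135 (≈4.1400) theta=346/3135 (≈0.1104)
After 6 (thin lens f=50): x=12979/3135 (≈4.1400) theta=4321/156750 (≈0.0276)
After 7 (propagate distance d=46 (to screen)): x=141286/26125 (≈5.4081) theta=4321/156750 (≈0.0276)
Rounded to 4 decimal places: x = 5.4081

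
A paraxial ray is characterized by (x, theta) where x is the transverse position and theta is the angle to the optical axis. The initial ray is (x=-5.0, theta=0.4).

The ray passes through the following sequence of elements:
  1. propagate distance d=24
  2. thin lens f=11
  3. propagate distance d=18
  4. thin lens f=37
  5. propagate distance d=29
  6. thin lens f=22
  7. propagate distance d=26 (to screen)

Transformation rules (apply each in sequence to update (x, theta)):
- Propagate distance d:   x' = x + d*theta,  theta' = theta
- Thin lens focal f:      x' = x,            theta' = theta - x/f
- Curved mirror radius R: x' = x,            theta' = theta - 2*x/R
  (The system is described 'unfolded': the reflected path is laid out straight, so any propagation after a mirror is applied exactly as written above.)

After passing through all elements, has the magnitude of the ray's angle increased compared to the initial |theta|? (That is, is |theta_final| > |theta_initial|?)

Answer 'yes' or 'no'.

Initial: x=-5.0000 theta=0.4000
After 1 (propagate distance d=24): x=4.6000 theta=0.4000
After 2 (thin lens f=11): x=4.6000 theta=-1/55 (≈-0.0182)
After 3 (propagate distance d=18): x=47/11 (≈4.2727) theta=-1/55 (≈-0.0182)
After 4 (thin lens f=37): x=47/11 (≈4.2727) theta=-272/2035 (≈-0.1337)
After 5 (propagate distance d=29): x=807/2035 (≈0.3966) theta=-272/2035 (≈-0.1337)
After 6 (thin lens f=22): x=807/2035 (≈0.3966) theta=-6791/44770 (≈-0.1517)
After 7 (propagate distance d=26 (to screen)): x=-79406/22385 (≈-3.5473) theta=-6791/44770 (≈-0.1517)
|theta_initial|=0.4000 |theta_final|=6791/44770 (≈0.1517) -> not increased

Answer: no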